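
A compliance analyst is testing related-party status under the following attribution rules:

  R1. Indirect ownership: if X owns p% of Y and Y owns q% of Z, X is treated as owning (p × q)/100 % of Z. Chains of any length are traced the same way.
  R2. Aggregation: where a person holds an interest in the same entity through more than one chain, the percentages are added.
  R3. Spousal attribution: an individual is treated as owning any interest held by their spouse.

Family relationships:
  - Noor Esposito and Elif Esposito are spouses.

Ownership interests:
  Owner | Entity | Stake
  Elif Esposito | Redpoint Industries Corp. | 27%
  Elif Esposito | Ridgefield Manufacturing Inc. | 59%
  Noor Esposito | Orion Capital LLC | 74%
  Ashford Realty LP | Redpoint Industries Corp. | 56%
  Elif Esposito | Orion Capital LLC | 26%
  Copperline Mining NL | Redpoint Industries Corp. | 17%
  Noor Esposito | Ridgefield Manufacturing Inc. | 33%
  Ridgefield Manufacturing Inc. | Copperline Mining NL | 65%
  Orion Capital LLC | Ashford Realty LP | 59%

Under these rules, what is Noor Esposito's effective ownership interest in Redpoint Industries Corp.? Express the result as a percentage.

70.206%

By spousal attribution (R3), Noor Esposito is treated as also owning Elif Esposito's interest in Ridgefield Manufacturing Inc, giving 33% + 59% = 92%.
By spousal attribution (R3), Noor Esposito is treated as also owning Elif Esposito's interest in Orion Capital LLC, giving 74% + 26% = 100%.
By spousal attribution (R3), Noor Esposito is treated as owning Elif Esposito's 27% interest in Redpoint Industries Corp.
Chain via Ridgefield Manufacturing Inc. → Copperline Mining NL (R1): 92% × 65% × 17% = 10.166% of Redpoint Industries Corp.
Chain via Orion Capital LLC → Ashford Realty LP (R1): 100% × 59% × 56% = 33.04% of Redpoint Industries Corp.
Direct interest in Redpoint Industries Corp: 27%.
Aggregating (R2): 10.166% + 33.04% + 27% = 70.206%.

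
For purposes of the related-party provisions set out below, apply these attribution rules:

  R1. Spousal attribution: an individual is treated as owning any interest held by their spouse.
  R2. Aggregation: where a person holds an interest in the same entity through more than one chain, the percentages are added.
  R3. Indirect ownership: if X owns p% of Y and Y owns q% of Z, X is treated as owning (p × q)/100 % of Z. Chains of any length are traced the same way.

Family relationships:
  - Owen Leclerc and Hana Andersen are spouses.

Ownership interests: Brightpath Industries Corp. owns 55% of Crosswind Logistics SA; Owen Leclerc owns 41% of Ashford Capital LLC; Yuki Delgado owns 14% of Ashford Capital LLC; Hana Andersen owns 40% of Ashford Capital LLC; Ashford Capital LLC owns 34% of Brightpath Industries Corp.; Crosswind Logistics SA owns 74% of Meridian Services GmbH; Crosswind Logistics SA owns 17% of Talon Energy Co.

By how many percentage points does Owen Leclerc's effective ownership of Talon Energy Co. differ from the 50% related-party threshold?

47.42501

By spousal attribution (R1), Owen Leclerc is treated as also owning Hana Andersen's interest in Ashford Capital LLC, giving 41% + 40% = 81%.
Chain via Ashford Capital LLC → Brightpath Industries Corp. → Crosswind Logistics SA (R3): 81% × 34% × 55% × 17% = 2.57499% of Talon Energy Co.
2.57499% falls short of the 50% threshold by 47.42501 percentage points.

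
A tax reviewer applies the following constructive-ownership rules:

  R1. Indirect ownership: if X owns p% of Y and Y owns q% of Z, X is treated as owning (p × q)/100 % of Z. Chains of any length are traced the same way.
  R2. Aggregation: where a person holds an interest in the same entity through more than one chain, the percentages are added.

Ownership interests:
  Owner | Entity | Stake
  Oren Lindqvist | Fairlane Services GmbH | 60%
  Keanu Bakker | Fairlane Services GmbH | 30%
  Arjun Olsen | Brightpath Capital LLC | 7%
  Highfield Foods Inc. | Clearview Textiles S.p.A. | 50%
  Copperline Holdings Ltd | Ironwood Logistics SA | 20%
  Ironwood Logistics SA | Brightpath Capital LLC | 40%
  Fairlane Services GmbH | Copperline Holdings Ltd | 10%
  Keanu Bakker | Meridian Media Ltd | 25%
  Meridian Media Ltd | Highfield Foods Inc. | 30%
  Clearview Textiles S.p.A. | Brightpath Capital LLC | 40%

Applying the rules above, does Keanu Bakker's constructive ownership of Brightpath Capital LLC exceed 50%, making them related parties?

Chain via Meridian Media Ltd → Highfield Foods Inc. → Clearview Textiles S.p.A. (R1): 25% × 30% × 50% × 40% = 1.5% of Brightpath Capital LLC.
Chain via Fairlane Services GmbH → Copperline Holdings Ltd → Ironwood Logistics SA (R1): 30% × 10% × 20% × 40% = 0.24% of Brightpath Capital LLC.
Aggregating (R2): 1.5% + 0.24% = 1.74%.
1.74% does not exceed the 50% threshold, so Keanu is not a related party to Brightpath Capital LLC.

No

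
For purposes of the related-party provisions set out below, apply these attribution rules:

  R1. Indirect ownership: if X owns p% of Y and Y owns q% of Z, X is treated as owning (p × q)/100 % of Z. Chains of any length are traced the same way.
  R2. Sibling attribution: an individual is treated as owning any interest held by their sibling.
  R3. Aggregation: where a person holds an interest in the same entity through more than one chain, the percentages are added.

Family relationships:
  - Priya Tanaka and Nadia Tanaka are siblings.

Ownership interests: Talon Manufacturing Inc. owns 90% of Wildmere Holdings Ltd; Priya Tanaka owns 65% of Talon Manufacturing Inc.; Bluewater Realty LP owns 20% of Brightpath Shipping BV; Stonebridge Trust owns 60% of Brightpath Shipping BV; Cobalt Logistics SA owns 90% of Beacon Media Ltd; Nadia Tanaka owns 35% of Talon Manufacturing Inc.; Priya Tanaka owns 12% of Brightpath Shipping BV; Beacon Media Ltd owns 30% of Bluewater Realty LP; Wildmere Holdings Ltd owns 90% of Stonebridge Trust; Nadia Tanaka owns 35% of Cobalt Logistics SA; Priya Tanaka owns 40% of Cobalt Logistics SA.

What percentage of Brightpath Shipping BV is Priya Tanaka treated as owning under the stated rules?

64.65%

By sibling attribution (R2), Priya Tanaka is treated as also owning Nadia Tanaka's interest in Talon Manufacturing Inc, giving 65% + 35% = 100%.
By sibling attribution (R2), Priya Tanaka is treated as also owning Nadia Tanaka's interest in Cobalt Logistics SA, giving 40% + 35% = 75%.
Chain via Talon Manufacturing Inc. → Wildmere Holdings Ltd → Stonebridge Trust (R1): 100% × 90% × 90% × 60% = 48.6% of Brightpath Shipping BV.
Chain via Cobalt Logistics SA → Beacon Media Ltd → Bluewater Realty LP (R1): 75% × 90% × 30% × 20% = 4.05% of Brightpath Shipping BV.
Direct interest in Brightpath Shipping BV: 12%.
Aggregating (R3): 48.6% + 4.05% + 12% = 64.65%.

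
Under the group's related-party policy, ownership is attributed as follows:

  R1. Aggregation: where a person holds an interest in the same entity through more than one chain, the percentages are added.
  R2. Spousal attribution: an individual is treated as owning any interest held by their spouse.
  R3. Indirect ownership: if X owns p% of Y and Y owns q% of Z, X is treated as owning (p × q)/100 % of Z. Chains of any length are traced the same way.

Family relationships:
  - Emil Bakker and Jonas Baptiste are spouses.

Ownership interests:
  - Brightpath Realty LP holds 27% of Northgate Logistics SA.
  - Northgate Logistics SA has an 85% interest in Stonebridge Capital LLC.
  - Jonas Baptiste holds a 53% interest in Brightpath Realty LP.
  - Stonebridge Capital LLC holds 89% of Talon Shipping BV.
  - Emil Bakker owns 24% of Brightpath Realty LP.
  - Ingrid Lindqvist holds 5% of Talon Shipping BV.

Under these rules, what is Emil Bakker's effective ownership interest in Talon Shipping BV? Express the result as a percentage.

15.727635%

By spousal attribution (R2), Emil Bakker is treated as also owning Jonas Baptiste's interest in Brightpath Realty LP, giving 24% + 53% = 77%.
Chain via Brightpath Realty LP → Northgate Logistics SA → Stonebridge Capital LLC (R3): 77% × 27% × 85% × 89% = 15.727635% of Talon Shipping BV.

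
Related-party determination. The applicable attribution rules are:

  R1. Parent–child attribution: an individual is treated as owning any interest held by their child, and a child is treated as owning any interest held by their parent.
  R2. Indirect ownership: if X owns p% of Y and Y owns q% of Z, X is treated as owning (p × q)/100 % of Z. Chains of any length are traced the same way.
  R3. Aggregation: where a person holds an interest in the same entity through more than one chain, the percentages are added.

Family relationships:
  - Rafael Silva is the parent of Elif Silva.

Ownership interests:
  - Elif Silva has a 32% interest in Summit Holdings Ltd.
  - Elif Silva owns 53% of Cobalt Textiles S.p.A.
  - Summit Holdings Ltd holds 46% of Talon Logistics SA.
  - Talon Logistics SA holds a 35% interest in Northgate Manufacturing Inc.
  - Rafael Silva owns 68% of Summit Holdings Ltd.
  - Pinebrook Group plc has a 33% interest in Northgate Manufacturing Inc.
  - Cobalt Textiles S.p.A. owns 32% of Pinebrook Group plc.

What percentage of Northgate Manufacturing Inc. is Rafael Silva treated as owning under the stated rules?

21.6968%

By parent–child attribution (R1), Rafael Silva is treated as also owning Elif Silva's interest in Summit Holdings Ltd, giving 68% + 32% = 100%.
By parent–child attribution (R1), Rafael Silva is treated as owning Elif Silva's 53% interest in Cobalt Textiles S.p.A.
Chain via Summit Holdings Ltd → Talon Logistics SA (R2): 100% × 46% × 35% = 16.1% of Northgate Manufacturing Inc.
Chain via Cobalt Textiles S.p.A. → Pinebrook Group plc (R2): 53% × 32% × 33% = 5.5968% of Northgate Manufacturing Inc.
Aggregating (R3): 16.1% + 5.5968% = 21.6968%.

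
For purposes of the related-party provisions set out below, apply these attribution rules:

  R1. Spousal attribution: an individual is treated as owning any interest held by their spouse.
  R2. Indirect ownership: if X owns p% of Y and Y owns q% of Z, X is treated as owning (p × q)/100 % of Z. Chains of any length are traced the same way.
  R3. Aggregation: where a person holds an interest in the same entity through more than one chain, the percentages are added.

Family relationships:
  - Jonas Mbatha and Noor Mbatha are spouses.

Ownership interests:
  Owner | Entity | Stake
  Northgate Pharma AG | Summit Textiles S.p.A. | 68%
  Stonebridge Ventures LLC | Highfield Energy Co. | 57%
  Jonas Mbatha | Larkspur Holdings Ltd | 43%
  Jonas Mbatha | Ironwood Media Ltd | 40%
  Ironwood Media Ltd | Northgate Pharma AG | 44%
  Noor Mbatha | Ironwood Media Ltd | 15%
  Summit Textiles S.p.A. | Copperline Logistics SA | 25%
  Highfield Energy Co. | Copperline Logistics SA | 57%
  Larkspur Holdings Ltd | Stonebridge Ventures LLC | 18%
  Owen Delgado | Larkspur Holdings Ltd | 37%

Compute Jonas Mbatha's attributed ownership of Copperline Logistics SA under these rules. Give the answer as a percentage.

6.628726%

By spousal attribution (R1), Jonas Mbatha is treated as also owning Noor Mbatha's interest in Ironwood Media Ltd, giving 40% + 15% = 55%.
Chain via Larkspur Holdings Ltd → Stonebridge Ventures LLC → Highfield Energy Co. (R2): 43% × 18% × 57% × 57% = 2.514726% of Copperline Logistics SA.
Chain via Ironwood Media Ltd → Northgate Pharma AG → Summit Textiles S.p.A. (R2): 55% × 44% × 68% × 25% = 4.114% of Copperline Logistics SA.
Aggregating (R3): 2.514726% + 4.114% = 6.628726%.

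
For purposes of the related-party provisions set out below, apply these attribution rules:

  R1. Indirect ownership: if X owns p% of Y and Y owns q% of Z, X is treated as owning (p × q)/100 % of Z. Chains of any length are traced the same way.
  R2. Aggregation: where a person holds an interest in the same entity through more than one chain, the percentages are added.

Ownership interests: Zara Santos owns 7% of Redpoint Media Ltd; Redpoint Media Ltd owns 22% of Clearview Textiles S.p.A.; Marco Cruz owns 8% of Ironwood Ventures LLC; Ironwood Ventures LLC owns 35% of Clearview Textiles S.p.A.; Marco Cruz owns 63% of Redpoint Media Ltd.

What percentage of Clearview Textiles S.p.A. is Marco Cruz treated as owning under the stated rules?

Chain via Redpoint Media Ltd (R1): 63% × 22% = 13.86% of Clearview Textiles S.p.A.
Chain via Ironwood Ventures LLC (R1): 8% × 35% = 2.8% of Clearview Textiles S.p.A.
Aggregating (R2): 13.86% + 2.8% = 16.66%.

16.66%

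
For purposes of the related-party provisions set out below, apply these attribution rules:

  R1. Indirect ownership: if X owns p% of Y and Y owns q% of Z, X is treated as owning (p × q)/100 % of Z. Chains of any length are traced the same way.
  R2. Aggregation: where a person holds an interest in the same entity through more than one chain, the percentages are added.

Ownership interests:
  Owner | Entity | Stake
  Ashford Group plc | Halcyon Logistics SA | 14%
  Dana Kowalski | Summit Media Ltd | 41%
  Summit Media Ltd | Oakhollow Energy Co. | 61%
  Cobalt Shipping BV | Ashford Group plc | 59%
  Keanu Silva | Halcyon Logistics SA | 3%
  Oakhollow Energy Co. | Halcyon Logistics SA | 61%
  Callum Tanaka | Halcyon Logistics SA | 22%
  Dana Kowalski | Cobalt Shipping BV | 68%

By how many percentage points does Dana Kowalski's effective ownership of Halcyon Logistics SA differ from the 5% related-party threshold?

15.8729

Chain via Cobalt Shipping BV → Ashford Group plc (R1): 68% × 59% × 14% = 5.6168% of Halcyon Logistics SA.
Chain via Summit Media Ltd → Oakhollow Energy Co. (R1): 41% × 61% × 61% = 15.2561% of Halcyon Logistics SA.
Aggregating (R2): 5.6168% + 15.2561% = 20.8729%.
20.8729% exceeds the 5% threshold by 15.8729 percentage points.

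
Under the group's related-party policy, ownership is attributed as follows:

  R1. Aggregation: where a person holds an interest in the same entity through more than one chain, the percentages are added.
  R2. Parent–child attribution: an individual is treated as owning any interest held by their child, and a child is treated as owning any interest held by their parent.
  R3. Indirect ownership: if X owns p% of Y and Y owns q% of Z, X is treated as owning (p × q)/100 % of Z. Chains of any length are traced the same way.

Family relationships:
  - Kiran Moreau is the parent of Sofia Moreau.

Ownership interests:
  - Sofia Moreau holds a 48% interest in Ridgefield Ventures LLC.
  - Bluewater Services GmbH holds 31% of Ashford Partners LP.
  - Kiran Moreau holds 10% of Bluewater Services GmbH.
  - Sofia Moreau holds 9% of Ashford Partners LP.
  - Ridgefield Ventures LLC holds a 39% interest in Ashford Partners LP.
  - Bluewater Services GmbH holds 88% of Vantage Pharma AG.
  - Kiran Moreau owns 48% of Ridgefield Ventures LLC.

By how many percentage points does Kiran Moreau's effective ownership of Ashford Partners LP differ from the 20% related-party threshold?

29.54

By parent–child attribution (R2), Kiran Moreau is treated as also owning Sofia Moreau's interest in Ridgefield Ventures LLC, giving 48% + 48% = 96%.
By parent–child attribution (R2), Kiran Moreau is treated as owning Sofia Moreau's 9% interest in Ashford Partners LP.
Chain via Bluewater Services GmbH (R3): 10% × 31% = 3.1% of Ashford Partners LP.
Chain via Ridgefield Ventures LLC (R3): 96% × 39% = 37.44% of Ashford Partners LP.
Direct interest in Ashford Partners LP: 9%.
Aggregating (R1): 3.1% + 37.44% + 9% = 49.54%.
49.54% exceeds the 20% threshold by 29.54 percentage points.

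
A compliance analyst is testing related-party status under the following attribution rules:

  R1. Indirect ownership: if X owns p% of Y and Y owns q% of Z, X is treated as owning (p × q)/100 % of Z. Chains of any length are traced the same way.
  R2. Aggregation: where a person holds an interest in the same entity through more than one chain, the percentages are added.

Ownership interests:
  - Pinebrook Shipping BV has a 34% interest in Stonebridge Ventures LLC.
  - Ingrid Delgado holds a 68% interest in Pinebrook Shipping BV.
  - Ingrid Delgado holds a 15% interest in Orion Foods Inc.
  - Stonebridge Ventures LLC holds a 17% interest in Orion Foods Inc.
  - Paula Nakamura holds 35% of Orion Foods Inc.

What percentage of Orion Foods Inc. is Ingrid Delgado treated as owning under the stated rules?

18.9304%

Chain via Pinebrook Shipping BV → Stonebridge Ventures LLC (R1): 68% × 34% × 17% = 3.9304% of Orion Foods Inc.
Direct interest in Orion Foods Inc: 15%.
Aggregating (R2): 3.9304% + 15% = 18.9304%.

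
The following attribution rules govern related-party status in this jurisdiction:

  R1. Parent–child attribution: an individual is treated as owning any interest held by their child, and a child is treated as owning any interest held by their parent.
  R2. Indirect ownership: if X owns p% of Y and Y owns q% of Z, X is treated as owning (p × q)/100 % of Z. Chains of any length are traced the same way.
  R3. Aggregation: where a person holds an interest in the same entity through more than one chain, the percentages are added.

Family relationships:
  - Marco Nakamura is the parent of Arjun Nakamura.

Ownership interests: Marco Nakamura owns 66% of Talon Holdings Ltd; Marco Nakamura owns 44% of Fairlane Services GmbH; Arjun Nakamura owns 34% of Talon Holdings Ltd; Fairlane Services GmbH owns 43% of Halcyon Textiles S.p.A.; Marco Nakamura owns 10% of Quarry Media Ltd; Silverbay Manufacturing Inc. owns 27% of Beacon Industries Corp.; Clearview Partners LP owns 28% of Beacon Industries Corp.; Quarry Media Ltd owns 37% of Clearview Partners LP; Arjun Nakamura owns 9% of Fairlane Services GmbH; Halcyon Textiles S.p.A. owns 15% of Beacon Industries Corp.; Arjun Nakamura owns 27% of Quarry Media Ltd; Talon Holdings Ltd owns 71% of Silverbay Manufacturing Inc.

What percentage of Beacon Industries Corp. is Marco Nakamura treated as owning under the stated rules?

By parent–child attribution (R1), Marco Nakamura is treated as also owning Arjun Nakamura's interest in Quarry Media Ltd, giving 10% + 27% = 37%.
By parent–child attribution (R1), Marco Nakamura is treated as also owning Arjun Nakamura's interest in Talon Holdings Ltd, giving 66% + 34% = 100%.
By parent–child attribution (R1), Marco Nakamura is treated as also owning Arjun Nakamura's interest in Fairlane Services GmbH, giving 44% + 9% = 53%.
Chain via Quarry Media Ltd → Clearview Partners LP (R2): 37% × 37% × 28% = 3.8332% of Beacon Industries Corp.
Chain via Talon Holdings Ltd → Silverbay Manufacturing Inc. (R2): 100% × 71% × 27% = 19.17% of Beacon Industries Corp.
Chain via Fairlane Services GmbH → Halcyon Textiles S.p.A. (R2): 53% × 43% × 15% = 3.4185% of Beacon Industries Corp.
Aggregating (R3): 3.8332% + 19.17% + 3.4185% = 26.4217%.

26.4217%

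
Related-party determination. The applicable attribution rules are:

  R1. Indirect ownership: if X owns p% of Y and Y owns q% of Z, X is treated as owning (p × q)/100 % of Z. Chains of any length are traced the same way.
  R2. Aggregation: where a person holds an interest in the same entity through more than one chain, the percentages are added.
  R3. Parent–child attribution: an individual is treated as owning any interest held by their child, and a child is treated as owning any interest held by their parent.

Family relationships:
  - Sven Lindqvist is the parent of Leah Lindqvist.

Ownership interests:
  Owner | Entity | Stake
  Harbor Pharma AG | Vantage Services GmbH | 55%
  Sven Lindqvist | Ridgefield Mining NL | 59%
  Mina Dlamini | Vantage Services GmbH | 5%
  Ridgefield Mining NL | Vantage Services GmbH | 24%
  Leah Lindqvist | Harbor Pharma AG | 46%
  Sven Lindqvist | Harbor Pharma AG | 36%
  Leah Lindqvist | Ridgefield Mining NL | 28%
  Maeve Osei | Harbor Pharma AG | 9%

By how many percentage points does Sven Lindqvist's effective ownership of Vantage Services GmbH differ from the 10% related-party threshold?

By parent–child attribution (R3), Sven Lindqvist is treated as also owning Leah Lindqvist's interest in Ridgefield Mining NL, giving 59% + 28% = 87%.
By parent–child attribution (R3), Sven Lindqvist is treated as also owning Leah Lindqvist's interest in Harbor Pharma AG, giving 36% + 46% = 82%.
Chain via Ridgefield Mining NL (R1): 87% × 24% = 20.88% of Vantage Services GmbH.
Chain via Harbor Pharma AG (R1): 82% × 55% = 45.1% of Vantage Services GmbH.
Aggregating (R2): 20.88% + 45.1% = 65.98%.
65.98% exceeds the 10% threshold by 55.98 percentage points.

55.98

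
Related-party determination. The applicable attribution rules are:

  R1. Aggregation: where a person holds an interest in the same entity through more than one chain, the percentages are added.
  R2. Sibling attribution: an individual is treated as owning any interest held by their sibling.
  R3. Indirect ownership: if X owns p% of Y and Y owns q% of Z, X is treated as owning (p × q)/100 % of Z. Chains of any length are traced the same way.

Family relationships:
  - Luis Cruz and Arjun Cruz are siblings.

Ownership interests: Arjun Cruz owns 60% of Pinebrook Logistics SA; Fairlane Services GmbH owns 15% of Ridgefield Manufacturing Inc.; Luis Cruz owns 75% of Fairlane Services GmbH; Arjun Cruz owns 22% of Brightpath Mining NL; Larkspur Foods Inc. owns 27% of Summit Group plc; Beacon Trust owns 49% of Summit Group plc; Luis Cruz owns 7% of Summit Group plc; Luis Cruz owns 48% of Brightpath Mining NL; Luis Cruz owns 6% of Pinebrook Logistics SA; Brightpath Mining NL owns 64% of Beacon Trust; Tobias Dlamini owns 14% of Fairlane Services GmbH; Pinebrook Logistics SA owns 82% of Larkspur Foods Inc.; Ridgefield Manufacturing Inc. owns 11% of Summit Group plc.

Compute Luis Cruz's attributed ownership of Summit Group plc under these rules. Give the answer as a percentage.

By sibling attribution (R2), Luis Cruz is treated as also owning Arjun Cruz's interest in Brightpath Mining NL, giving 48% + 22% = 70%.
By sibling attribution (R2), Luis Cruz is treated as also owning Arjun Cruz's interest in Pinebrook Logistics SA, giving 6% + 60% = 66%.
Chain via Brightpath Mining NL → Beacon Trust (R3): 70% × 64% × 49% = 21.952% of Summit Group plc.
Chain via Pinebrook Logistics SA → Larkspur Foods Inc. (R3): 66% × 82% × 27% = 14.6124% of Summit Group plc.
Chain via Fairlane Services GmbH → Ridgefield Manufacturing Inc. (R3): 75% × 15% × 11% = 1.2375% of Summit Group plc.
Direct interest in Summit Group plc: 7%.
Aggregating (R1): 21.952% + 14.6124% + 1.2375% + 7% = 44.8019%.

44.8019%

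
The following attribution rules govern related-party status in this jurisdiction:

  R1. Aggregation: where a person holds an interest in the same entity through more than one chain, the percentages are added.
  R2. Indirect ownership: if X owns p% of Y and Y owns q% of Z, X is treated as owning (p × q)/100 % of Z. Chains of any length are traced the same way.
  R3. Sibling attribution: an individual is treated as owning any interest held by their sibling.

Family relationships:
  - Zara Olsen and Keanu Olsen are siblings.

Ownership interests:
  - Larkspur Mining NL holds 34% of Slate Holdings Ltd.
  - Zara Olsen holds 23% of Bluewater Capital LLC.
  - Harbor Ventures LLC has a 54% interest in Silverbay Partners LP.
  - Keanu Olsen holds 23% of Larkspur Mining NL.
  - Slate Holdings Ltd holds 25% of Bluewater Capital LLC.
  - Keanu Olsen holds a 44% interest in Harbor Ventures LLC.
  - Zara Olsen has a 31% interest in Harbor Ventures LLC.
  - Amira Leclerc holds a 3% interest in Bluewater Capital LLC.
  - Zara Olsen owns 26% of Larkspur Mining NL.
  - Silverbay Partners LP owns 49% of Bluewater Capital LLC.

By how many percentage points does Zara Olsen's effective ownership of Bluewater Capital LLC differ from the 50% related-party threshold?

By sibling attribution (R3), Zara Olsen is treated as also owning Keanu Olsen's interest in Harbor Ventures LLC, giving 31% + 44% = 75%.
By sibling attribution (R3), Zara Olsen is treated as also owning Keanu Olsen's interest in Larkspur Mining NL, giving 26% + 23% = 49%.
Chain via Harbor Ventures LLC → Silverbay Partners LP (R2): 75% × 54% × 49% = 19.845% of Bluewater Capital LLC.
Chain via Larkspur Mining NL → Slate Holdings Ltd (R2): 49% × 34% × 25% = 4.165% of Bluewater Capital LLC.
Direct interest in Bluewater Capital LLC: 23%.
Aggregating (R1): 19.845% + 4.165% + 23% = 47.01%.
47.01% falls short of the 50% threshold by 2.99 percentage points.

2.99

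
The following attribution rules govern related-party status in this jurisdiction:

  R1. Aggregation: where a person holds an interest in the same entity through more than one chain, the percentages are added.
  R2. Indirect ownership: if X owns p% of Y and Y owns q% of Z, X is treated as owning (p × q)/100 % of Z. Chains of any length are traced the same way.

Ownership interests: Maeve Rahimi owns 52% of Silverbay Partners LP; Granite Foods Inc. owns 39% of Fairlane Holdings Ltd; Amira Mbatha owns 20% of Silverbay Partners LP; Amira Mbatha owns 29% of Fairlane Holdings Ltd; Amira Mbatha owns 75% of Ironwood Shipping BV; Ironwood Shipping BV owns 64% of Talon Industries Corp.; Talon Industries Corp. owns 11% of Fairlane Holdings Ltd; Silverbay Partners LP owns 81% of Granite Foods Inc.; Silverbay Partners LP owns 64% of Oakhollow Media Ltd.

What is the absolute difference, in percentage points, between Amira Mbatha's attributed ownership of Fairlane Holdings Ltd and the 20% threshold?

20.598

Chain via Silverbay Partners LP → Granite Foods Inc. (R2): 20% × 81% × 39% = 6.318% of Fairlane Holdings Ltd.
Chain via Ironwood Shipping BV → Talon Industries Corp. (R2): 75% × 64% × 11% = 5.28% of Fairlane Holdings Ltd.
Direct interest in Fairlane Holdings Ltd: 29%.
Aggregating (R1): 6.318% + 5.28% + 29% = 40.598%.
40.598% exceeds the 20% threshold by 20.598 percentage points.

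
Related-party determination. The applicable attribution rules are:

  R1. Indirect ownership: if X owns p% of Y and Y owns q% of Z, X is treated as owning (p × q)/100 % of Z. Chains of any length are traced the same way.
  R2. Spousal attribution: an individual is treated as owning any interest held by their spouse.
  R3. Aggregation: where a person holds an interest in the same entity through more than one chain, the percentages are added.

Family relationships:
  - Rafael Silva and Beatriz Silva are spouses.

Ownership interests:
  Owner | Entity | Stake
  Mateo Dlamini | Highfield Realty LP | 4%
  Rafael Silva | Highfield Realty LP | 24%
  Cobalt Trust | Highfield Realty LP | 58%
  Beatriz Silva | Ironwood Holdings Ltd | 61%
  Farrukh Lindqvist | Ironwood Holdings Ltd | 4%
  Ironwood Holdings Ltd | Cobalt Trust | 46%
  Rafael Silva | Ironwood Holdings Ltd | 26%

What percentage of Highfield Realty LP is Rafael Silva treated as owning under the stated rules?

By spousal attribution (R2), Rafael Silva is treated as also owning Beatriz Silva's interest in Ironwood Holdings Ltd, giving 26% + 61% = 87%.
Chain via Ironwood Holdings Ltd → Cobalt Trust (R1): 87% × 46% × 58% = 23.2116% of Highfield Realty LP.
Direct interest in Highfield Realty LP: 24%.
Aggregating (R3): 23.2116% + 24% = 47.2116%.

47.2116%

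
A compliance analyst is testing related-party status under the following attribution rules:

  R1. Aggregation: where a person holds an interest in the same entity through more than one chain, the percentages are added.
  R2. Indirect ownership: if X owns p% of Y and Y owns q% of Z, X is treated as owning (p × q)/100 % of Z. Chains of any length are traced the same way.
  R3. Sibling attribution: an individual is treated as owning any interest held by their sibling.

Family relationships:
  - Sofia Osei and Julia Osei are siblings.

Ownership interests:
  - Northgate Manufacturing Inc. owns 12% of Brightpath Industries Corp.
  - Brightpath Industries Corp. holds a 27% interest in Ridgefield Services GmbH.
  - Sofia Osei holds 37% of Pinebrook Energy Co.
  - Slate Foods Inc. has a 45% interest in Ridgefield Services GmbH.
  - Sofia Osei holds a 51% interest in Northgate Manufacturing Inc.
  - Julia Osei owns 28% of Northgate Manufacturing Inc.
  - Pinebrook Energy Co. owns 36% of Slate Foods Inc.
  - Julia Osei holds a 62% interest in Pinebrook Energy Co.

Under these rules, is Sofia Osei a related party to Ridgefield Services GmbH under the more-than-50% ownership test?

By sibling attribution (R3), Sofia Osei is treated as also owning Julia Osei's interest in Northgate Manufacturing Inc, giving 51% + 28% = 79%.
By sibling attribution (R3), Sofia Osei is treated as also owning Julia Osei's interest in Pinebrook Energy Co, giving 37% + 62% = 99%.
Chain via Northgate Manufacturing Inc. → Brightpath Industries Corp. (R2): 79% × 12% × 27% = 2.5596% of Ridgefield Services GmbH.
Chain via Pinebrook Energy Co. → Slate Foods Inc. (R2): 99% × 36% × 45% = 16.038% of Ridgefield Services GmbH.
Aggregating (R1): 2.5596% + 16.038% = 18.5976%.
18.5976% does not exceed the 50% threshold, so Sofia is not a related party to Ridgefield Services GmbH.

No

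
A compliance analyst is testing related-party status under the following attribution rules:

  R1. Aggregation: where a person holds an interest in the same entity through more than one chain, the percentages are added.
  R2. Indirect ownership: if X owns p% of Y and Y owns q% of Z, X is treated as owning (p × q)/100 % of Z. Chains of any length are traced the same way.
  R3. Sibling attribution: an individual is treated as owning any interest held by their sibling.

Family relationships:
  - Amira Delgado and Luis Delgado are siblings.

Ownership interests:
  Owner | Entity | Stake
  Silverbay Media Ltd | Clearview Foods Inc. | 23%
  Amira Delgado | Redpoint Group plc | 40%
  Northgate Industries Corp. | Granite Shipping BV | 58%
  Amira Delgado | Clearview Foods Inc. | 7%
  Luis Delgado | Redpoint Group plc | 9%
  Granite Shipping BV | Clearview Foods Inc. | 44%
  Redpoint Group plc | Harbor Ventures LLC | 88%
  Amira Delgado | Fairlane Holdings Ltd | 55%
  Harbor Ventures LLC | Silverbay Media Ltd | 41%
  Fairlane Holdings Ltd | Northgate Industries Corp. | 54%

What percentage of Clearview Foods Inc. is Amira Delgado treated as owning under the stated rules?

By sibling attribution (R3), Amira Delgado is treated as also owning Luis Delgado's interest in Redpoint Group plc, giving 40% + 9% = 49%.
Chain via Fairlane Holdings Ltd → Northgate Industries Corp. → Granite Shipping BV (R2): 55% × 54% × 58% × 44% = 7.57944% of Clearview Foods Inc.
Chain via Redpoint Group plc → Harbor Ventures LLC → Silverbay Media Ltd (R2): 49% × 88% × 41% × 23% = 4.066216% of Clearview Foods Inc.
Direct interest in Clearview Foods Inc: 7%.
Aggregating (R1): 7.57944% + 4.066216% + 7% = 18.645656%.

18.645656%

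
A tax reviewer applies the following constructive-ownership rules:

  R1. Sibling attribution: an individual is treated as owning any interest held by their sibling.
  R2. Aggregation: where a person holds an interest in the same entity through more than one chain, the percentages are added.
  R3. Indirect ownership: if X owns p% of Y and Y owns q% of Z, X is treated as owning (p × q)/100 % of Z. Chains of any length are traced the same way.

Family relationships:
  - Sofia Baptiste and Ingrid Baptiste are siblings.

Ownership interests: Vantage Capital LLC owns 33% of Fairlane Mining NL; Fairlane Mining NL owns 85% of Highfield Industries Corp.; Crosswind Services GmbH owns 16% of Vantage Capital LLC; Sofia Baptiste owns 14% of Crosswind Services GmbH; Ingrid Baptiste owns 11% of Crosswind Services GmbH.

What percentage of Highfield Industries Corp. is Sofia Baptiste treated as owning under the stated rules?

1.122%

By sibling attribution (R1), Sofia Baptiste is treated as also owning Ingrid Baptiste's interest in Crosswind Services GmbH, giving 14% + 11% = 25%.
Chain via Crosswind Services GmbH → Vantage Capital LLC → Fairlane Mining NL (R3): 25% × 16% × 33% × 85% = 1.122% of Highfield Industries Corp.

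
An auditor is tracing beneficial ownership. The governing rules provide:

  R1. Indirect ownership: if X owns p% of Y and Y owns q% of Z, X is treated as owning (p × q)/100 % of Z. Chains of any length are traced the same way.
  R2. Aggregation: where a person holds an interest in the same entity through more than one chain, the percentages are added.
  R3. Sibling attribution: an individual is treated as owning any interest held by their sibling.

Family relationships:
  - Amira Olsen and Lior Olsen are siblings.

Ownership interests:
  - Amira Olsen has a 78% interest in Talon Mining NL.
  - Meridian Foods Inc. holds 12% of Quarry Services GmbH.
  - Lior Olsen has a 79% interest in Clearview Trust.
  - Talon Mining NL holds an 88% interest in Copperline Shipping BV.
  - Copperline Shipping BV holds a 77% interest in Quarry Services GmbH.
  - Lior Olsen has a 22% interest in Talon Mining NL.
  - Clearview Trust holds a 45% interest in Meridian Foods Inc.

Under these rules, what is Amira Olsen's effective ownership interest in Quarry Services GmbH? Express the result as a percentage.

72.026%

By sibling attribution (R3), Amira Olsen is treated as also owning Lior Olsen's interest in Talon Mining NL, giving 78% + 22% = 100%.
By sibling attribution (R3), Amira Olsen is treated as owning Lior Olsen's 79% interest in Clearview Trust.
Chain via Talon Mining NL → Copperline Shipping BV (R1): 100% × 88% × 77% = 67.76% of Quarry Services GmbH.
Chain via Clearview Trust → Meridian Foods Inc. (R1): 79% × 45% × 12% = 4.266% of Quarry Services GmbH.
Aggregating (R2): 67.76% + 4.266% = 72.026%.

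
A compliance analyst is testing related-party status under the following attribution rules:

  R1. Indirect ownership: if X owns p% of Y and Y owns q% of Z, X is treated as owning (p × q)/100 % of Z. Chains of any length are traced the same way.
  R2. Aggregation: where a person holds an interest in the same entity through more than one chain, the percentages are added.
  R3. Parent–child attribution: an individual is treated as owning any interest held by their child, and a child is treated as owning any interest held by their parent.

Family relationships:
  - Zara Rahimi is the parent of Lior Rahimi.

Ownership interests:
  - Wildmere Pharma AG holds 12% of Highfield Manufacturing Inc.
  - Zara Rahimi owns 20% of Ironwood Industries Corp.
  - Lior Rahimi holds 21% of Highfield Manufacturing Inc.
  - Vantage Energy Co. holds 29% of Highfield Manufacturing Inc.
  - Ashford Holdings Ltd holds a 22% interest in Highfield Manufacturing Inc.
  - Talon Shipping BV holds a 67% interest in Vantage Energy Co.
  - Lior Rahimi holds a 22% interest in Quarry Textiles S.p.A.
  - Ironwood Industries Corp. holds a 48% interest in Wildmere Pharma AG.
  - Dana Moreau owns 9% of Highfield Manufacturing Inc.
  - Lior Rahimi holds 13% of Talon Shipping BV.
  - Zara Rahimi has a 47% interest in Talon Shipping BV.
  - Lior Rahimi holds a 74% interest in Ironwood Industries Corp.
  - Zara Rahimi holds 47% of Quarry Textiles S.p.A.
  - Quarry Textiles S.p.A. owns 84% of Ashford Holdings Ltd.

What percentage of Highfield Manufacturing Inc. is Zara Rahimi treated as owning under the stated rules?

By parent–child attribution (R3), Zara Rahimi is treated as also owning Lior Rahimi's interest in Quarry Textiles S.p.A, giving 47% + 22% = 69%.
By parent–child attribution (R3), Zara Rahimi is treated as also owning Lior Rahimi's interest in Talon Shipping BV, giving 47% + 13% = 60%.
By parent–child attribution (R3), Zara Rahimi is treated as also owning Lior Rahimi's interest in Ironwood Industries Corp, giving 20% + 74% = 94%.
By parent–child attribution (R3), Zara Rahimi is treated as owning Lior Rahimi's 21% interest in Highfield Manufacturing Inc.
Chain via Quarry Textiles S.p.A. → Ashford Holdings Ltd (R1): 69% × 84% × 22% = 12.7512% of Highfield Manufacturing Inc.
Chain via Talon Shipping BV → Vantage Energy Co. (R1): 60% × 67% × 29% = 11.658% of Highfield Manufacturing Inc.
Chain via Ironwood Industries Corp. → Wildmere Pharma AG (R1): 94% × 48% × 12% = 5.4144% of Highfield Manufacturing Inc.
Direct interest in Highfield Manufacturing Inc: 21%.
Aggregating (R2): 12.7512% + 11.658% + 5.4144% + 21% = 50.8236%.

50.8236%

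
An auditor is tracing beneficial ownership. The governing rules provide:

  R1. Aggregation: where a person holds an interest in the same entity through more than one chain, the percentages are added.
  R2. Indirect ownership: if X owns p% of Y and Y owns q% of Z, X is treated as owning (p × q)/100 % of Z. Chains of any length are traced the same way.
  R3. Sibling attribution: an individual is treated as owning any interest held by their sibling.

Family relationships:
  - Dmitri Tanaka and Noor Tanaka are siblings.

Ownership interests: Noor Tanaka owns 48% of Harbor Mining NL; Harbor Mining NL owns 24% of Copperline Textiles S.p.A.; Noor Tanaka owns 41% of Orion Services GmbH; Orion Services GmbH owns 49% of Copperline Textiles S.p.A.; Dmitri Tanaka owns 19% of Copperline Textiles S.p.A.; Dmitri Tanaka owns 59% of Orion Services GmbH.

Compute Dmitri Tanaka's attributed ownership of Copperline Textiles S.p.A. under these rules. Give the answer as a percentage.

79.52%

By sibling attribution (R3), Dmitri Tanaka is treated as also owning Noor Tanaka's interest in Orion Services GmbH, giving 59% + 41% = 100%.
By sibling attribution (R3), Dmitri Tanaka is treated as owning Noor Tanaka's 48% interest in Harbor Mining NL.
Chain via Orion Services GmbH (R2): 100% × 49% = 49% of Copperline Textiles S.p.A.
Direct interest in Copperline Textiles S.p.A: 19%.
Chain via Harbor Mining NL (R2): 48% × 24% = 11.52% of Copperline Textiles S.p.A.
Aggregating (R1): 49% + 19% + 11.52% = 79.52%.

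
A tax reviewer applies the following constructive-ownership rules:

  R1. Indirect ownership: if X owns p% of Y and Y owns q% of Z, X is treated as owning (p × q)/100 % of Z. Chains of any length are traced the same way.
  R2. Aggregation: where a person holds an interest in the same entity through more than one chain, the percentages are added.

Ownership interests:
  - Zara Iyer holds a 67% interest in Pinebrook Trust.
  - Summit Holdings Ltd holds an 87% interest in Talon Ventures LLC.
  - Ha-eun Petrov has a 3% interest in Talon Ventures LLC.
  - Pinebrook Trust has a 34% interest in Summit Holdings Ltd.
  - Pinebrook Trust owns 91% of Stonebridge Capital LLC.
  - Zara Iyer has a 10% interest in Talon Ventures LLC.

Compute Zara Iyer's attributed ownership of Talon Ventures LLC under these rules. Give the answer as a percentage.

Chain via Pinebrook Trust → Summit Holdings Ltd (R1): 67% × 34% × 87% = 19.8186% of Talon Ventures LLC.
Direct interest in Talon Ventures LLC: 10%.
Aggregating (R2): 19.8186% + 10% = 29.8186%.

29.8186%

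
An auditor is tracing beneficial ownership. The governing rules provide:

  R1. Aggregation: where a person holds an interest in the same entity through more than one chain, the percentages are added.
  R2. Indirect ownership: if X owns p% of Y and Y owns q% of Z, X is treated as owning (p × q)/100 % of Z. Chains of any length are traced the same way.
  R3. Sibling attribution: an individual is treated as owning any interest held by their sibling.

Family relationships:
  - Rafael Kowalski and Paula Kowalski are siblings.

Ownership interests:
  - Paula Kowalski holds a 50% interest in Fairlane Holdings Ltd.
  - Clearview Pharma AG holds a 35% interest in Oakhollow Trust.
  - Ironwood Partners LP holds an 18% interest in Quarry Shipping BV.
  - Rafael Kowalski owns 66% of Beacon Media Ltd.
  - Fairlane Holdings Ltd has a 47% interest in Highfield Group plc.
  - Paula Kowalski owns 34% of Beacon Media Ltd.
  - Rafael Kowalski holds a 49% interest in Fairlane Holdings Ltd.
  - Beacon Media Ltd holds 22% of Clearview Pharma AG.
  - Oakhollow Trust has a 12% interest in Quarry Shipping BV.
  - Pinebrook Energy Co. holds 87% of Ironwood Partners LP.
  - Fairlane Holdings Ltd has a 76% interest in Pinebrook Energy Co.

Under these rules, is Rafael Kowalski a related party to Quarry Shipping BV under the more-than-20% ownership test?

By sibling attribution (R3), Rafael Kowalski is treated as also owning Paula Kowalski's interest in Beacon Media Ltd, giving 66% + 34% = 100%.
By sibling attribution (R3), Rafael Kowalski is treated as also owning Paula Kowalski's interest in Fairlane Holdings Ltd, giving 49% + 50% = 99%.
Chain via Beacon Media Ltd → Clearview Pharma AG → Oakhollow Trust (R2): 100% × 22% × 35% × 12% = 0.924% of Quarry Shipping BV.
Chain via Fairlane Holdings Ltd → Pinebrook Energy Co. → Ironwood Partners LP (R2): 99% × 76% × 87% × 18% = 11.782584% of Quarry Shipping BV.
Aggregating (R1): 0.924% + 11.782584% = 12.706584%.
12.706584% does not exceed the 20% threshold, so Rafael is not a related party to Quarry Shipping BV.

No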